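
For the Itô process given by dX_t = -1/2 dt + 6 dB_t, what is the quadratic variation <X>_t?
<X>_t = 36*t

For an Itô process dX_t = a(t) dt + b(t) dB_t, the quadratic variation is <X>_t = int_0^t b(s)^2 ds (the drift term does not contribute). Here b(s) = 6, so
  b(s)^2 = 36.
Integrating from 0 to t:
  <X>_t = int_0^t (36) ds = 36*t.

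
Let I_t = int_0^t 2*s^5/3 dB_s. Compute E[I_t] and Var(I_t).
E[I_t] = 0; Var(I_t) = 4*t^11/99

The Itô integral of a deterministic integrand f(s) has mean 0 because each increment f(s) * (B_{s+ds} - B_s) has mean 0. By the Itô isometry:
  Var( int_0^t f(s) dB_s ) = E[ (int_0^t f(s) dB_s)^2 ] = int_0^t f(s)^2 ds.
Here f(s) = 2*s^5/3, so f(s)^2 = 4*s^10/9. Integrate:
  int_0^t (4*s^10/9) ds = 4*t^11/99.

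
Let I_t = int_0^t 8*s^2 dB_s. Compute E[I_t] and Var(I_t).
E[I_t] = 0; Var(I_t) = 64*t^5/5

The Itô integral of a deterministic integrand f(s) has mean 0 because each increment f(s) * (B_{s+ds} - B_s) has mean 0. By the Itô isometry:
  Var( int_0^t f(s) dB_s ) = E[ (int_0^t f(s) dB_s)^2 ] = int_0^t f(s)^2 ds.
Here f(s) = 8*s^2, so f(s)^2 = 64*s^4. Integrate:
  int_0^t (64*s^4) ds = 64*t^5/5.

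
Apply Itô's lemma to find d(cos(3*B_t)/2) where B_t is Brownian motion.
d(cos(3*B_t)/2) = (-9*cos(3*B_t)/4) dt + (-3*sin(3*B_t)/2) dB_t

Itô's formula for f(B_t) gives d f(B_t) = f'(B_t) dB_t + (1/2) f''(B_t) dt. Compute derivatives of f(x) = cos(3*x)/2:
  f'(x)  = -3*sin(3*x)/2
  f''(x) = -9*cos(3*x)/2
Substitute x = B_t and multiply the f'' term by 1/2:
  drift     = (1/2) * (-9*cos(3*x)/2) evaluated at B_t = -9*cos(3*B_t)/4
  diffusion = (-3*sin(3*x)/2) evaluated at B_t = -3*sin(3*B_t)/2
Therefore d(cos(3*B_t)/2) = (-9*cos(3*B_t)/4) dt + (-3*sin(3*B_t)/2) dB_t.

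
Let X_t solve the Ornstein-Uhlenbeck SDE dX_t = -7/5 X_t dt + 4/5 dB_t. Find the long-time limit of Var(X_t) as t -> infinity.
lim Var(X_t) = 8/35

The OU SDE dX = -theta X dt + sigma dB admits the integrating factor exp(theta t): d(exp(theta t) X_t) = sigma exp(theta t) dB_t. Integrating from 0 to t gives X_t = x_0 * exp(-theta t) + sigma * int_0^t exp(-theta (t-s)) dB_s for any initial x_0. The Itô integral has variance (by the Itô isometry) sigma^2 * int_0^t exp(-2 theta (t - s)) ds = sigma^2 * (1 - exp(-2 theta t)) / (2 theta), independent of x_0.
With theta = 7/5, sigma = 4/5:
  Var(X_t) = (4/5)^2 * (1 - exp(-2*7/5 t)) / (2 * 7/5) = 8/35 - 8*exp(-14*t/5)/35.
As t -> infinity, exp(-2*7/5 t) -> 0, so the stationary variance is sigma^2 / (2 theta) = 8/35.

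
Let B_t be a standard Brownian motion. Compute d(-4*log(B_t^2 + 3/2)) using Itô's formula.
d(-4*log(B_t^2 + 3/2)) = (8*(2*B_t^2 - 3)/(2*B_t^2 + 3)^2) dt + (-16*B_t/(2*B_t^2 + 3)) dB_t

Itô's formula for f(B_t) gives d f(B_t) = f'(B_t) dB_t + (1/2) f''(B_t) dt. Compute derivatives of f(x) = -4*log(x^2 + 3/2):
  f'(x)  = -16*x/(2*x^2 + 3)
  f''(x) = 16*(2*x^2 - 3)/(2*x^2 + 3)^2
Substitute x = B_t and multiply the f'' term by 1/2:
  drift     = (1/2) * (16*(2*x^2 - 3)/(2*x^2 + 3)^2) evaluated at B_t = 8*(2*B_t^2 - 3)/(2*B_t^2 + 3)^2
  diffusion = (-16*x/(2*x^2 + 3)) evaluated at B_t = -16*B_t/(2*B_t^2 + 3)
Therefore d(-4*log(B_t^2 + 3/2)) = (8*(2*B_t^2 - 3)/(2*B_t^2 + 3)^2) dt + (-16*B_t/(2*B_t^2 + 3)) dB_t.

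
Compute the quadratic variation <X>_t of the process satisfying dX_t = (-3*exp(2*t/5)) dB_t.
<X>_t = 45*exp(4*t/5)/4 - 45/4

For an Itô process dX_t = a(t) dt + b(t) dB_t, the quadratic variation is <X>_t = int_0^t b(s)^2 ds (the drift term does not contribute). Here b(s) = -3*exp(2*s/5), so
  b(s)^2 = 9*exp(4*s/5).
Integrating from 0 to t:
  <X>_t = int_0^t (9*exp(4*s/5)) ds = 45*exp(4*t/5)/4 - 45/4.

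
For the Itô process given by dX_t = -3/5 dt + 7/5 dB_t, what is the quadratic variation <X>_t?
<X>_t = 49*t/25

For an Itô process dX_t = a(t) dt + b(t) dB_t, the quadratic variation is <X>_t = int_0^t b(s)^2 ds (the drift term does not contribute). Here b(s) = 7/5, so
  b(s)^2 = 49/25.
Integrating from 0 to t:
  <X>_t = int_0^t (49/25) ds = 49*t/25.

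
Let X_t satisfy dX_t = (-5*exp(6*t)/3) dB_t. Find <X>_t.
<X>_t = 25*exp(12*t)/108 - 25/108

For an Itô process dX_t = a(t) dt + b(t) dB_t, the quadratic variation is <X>_t = int_0^t b(s)^2 ds (the drift term does not contribute). Here b(s) = -5*exp(6*s)/3, so
  b(s)^2 = 25*exp(12*s)/9.
Integrating from 0 to t:
  <X>_t = int_0^t (25*exp(12*s)/9) ds = 25*exp(12*t)/108 - 25/108.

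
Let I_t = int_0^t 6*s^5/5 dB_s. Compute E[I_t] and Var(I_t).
E[I_t] = 0; Var(I_t) = 36*t^11/275

The Itô integral of a deterministic integrand f(s) has mean 0 because each increment f(s) * (B_{s+ds} - B_s) has mean 0. By the Itô isometry:
  Var( int_0^t f(s) dB_s ) = E[ (int_0^t f(s) dB_s)^2 ] = int_0^t f(s)^2 ds.
Here f(s) = 6*s^5/5, so f(s)^2 = 36*s^10/25. Integrate:
  int_0^t (36*s^10/25) ds = 36*t^11/275.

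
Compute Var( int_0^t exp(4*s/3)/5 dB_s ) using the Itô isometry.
Var = 3*exp(8*t/3)/200 - 3/200

The Itô integral of a deterministic integrand f(s) has mean 0 because each increment f(s) * (B_{s+ds} - B_s) has mean 0. By the Itô isometry:
  Var( int_0^t f(s) dB_s ) = E[ (int_0^t f(s) dB_s)^2 ] = int_0^t f(s)^2 ds.
Here f(s) = exp(4*s/3)/5, so f(s)^2 = exp(8*s/3)/25. Integrate:
  int_0^t (exp(8*s/3)/25) ds = 3*exp(8*t/3)/200 - 3/200.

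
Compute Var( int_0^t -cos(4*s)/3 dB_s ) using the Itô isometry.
Var = t/18 + sin(4*t)*cos(4*t)/72

The Itô integral of a deterministic integrand f(s) has mean 0 because each increment f(s) * (B_{s+ds} - B_s) has mean 0. By the Itô isometry:
  Var( int_0^t f(s) dB_s ) = E[ (int_0^t f(s) dB_s)^2 ] = int_0^t f(s)^2 ds.
Here f(s) = -cos(4*s)/3, so f(s)^2 = cos(4*s)^2/9. Integrate:
  int_0^t (cos(4*s)^2/9) ds = t/18 + sin(4*t)*cos(4*t)/72.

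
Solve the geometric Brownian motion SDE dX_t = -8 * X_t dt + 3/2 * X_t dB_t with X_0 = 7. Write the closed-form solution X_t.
X_t = 7 * exp((-73/8) * t + (3/2) * B_t)

For GBM dX = mu X dt + sigma X dB with X_0 = x_0, apply Itô to Y = log X: dY = (mu - sigma^2/2) dt + sigma dB, so Y_t = log(x_0) + (mu - sigma^2/2) t + sigma B_t and hence X_t = x_0 * exp((mu - sigma^2/2) t + sigma B_t).
With mu = -8, sigma = 3/2, x_0 = 7, this gives:
  X_t = 7 * exp((-73/8) * t + (3/2) * B_t).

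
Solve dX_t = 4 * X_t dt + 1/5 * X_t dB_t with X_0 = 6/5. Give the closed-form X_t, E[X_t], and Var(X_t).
X_t = 6/5 * exp((199/50) t + (1/5) B_t); E[X_t] = 6*exp(4*t)/5; Var(X_t) = 36*(exp(t/25) - 1)*exp(8*t)/25

For GBM dX = mu X dt + sigma X dB with X_0 = x_0, apply Itô to Y = log X: dY = (mu - sigma^2/2) dt + sigma dB, so Y_t = log(x_0) + (mu - sigma^2/2) t + sigma B_t and hence X_t = x_0 * exp((mu - sigma^2/2) t + sigma B_t).
With mu = 4, sigma = 1/5, x_0 = 6/5, this gives:
  X_t = 6/5 * exp((199/50) * t + (1/5) * B_t).
Since sigma*B_t ~ Normal(0, sigma^2 t), E[exp(sigma*B_t)] = exp(sigma^2 t / 2); so E[X_t] = x_0 * exp((mu - sigma^2/2) t) * exp(sigma^2 t / 2) = x_0 * exp(mu t) = 6*exp(4*t)/5.
Var(X_t) = E[X_t^2] - (E[X_t])^2 = x_0^2 * exp(2 mu t) * (exp(sigma^2 t) - 1) = 36*(exp(t/25) - 1)*exp(8*t)/25.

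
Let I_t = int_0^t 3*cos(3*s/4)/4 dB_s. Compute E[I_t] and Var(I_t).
E[I_t] = 0; Var(I_t) = 9*t/32 + 3*sin(3*t/2)/16

The Itô integral of a deterministic integrand f(s) has mean 0 because each increment f(s) * (B_{s+ds} - B_s) has mean 0. By the Itô isometry:
  Var( int_0^t f(s) dB_s ) = E[ (int_0^t f(s) dB_s)^2 ] = int_0^t f(s)^2 ds.
Here f(s) = 3*cos(3*s/4)/4, so f(s)^2 = 9*cos(3*s/4)^2/16. Integrate:
  int_0^t (9*cos(3*s/4)^2/16) ds = 9*t/32 + 3*sin(3*t/2)/16.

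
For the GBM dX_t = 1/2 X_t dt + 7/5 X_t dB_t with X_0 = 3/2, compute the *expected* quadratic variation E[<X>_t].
E[<X>_t] = 441*exp(74*t/25)/296 - 441/296

<X>_t = int_0^t ((7/5) * X_s)^2 ds. Taking expectation inside the integral: E[<X>_t] = (7/5)^2 * int_0^t E[X_s^2] ds. For GBM, E[X_s^2] = x_0^2 * exp((2 mu + sigma^2) s). Integrating:
  E[<X>_t] = (7/5)^2 * (3/2)^2 * (exp((2*(1/2) + (7/5)^2) t) - 1) / (2*(1/2) + (7/5)^2)
           = (7/5)^2 * (3/2)^2 * (exp((74/25) t) - 1) / (74/25) = 441*exp(74*t/25)/296 - 441/296.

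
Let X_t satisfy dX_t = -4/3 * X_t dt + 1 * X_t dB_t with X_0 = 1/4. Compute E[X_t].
E[X_t] = exp(-4*t/3)/4

For GBM dX = mu X dt + sigma X dB with X_0 = x_0, apply Itô to Y = log X: dY = (mu - sigma^2/2) dt + sigma dB, so Y_t = log(x_0) + (mu - sigma^2/2) t + sigma B_t and hence X_t = x_0 * exp((mu - sigma^2/2) t + sigma B_t).
With mu = -4/3, sigma = 1, x_0 = 1/4, this gives:
  X_t = 1/4 * exp((-11/6) * t + (1) * B_t).
Since sigma*B_t ~ Normal(0, sigma^2 t), E[exp(sigma*B_t)] = exp(sigma^2 t / 2); so E[X_t] = x_0 * exp((mu - sigma^2/2) t) * exp(sigma^2 t / 2) = x_0 * exp(mu t) = exp(-4*t/3)/4.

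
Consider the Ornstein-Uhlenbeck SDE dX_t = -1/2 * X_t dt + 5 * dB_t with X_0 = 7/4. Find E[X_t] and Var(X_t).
E[X_t] = 7*exp(-t/2)/4; Var(X_t) = 25 - 25*exp(-t)

The OU SDE dX = -theta X dt + sigma dB admits the integrating factor exp(theta t): d(exp(theta t) X_t) = sigma exp(theta t) dB_t. Integrating from 0 to t:
  X_t = x_0 * exp(-theta t) + sigma * int_0^t exp(-theta (t-s)) dB_s.
The Itô integral has mean 0 and (by the Itô isometry) variance sigma^2 * int_0^t exp(-2 theta (t - s)) ds = sigma^2 * (1 - exp(-2 theta t)) / (2 theta).
With theta = 1/2, sigma = 5, x_0 = 7/4:
  E[X_t] = 7/4 * exp(-1/2 t) = 7*exp(-t/2)/4
  Var(X_t) = (5)^2 * (1 - exp(-2*1/2 t)) / (2 * 1/2) = 25 - 25*exp(-t).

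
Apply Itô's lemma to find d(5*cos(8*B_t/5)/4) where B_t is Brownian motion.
d(5*cos(8*B_t/5)/4) = (-8*cos(8*B_t/5)/5) dt + (-2*sin(8*B_t/5)) dB_t

Itô's formula for f(B_t) gives d f(B_t) = f'(B_t) dB_t + (1/2) f''(B_t) dt. Compute derivatives of f(x) = 5*cos(8*x/5)/4:
  f'(x)  = -2*sin(8*x/5)
  f''(x) = -16*cos(8*x/5)/5
Substitute x = B_t and multiply the f'' term by 1/2:
  drift     = (1/2) * (-16*cos(8*x/5)/5) evaluated at B_t = -8*cos(8*B_t/5)/5
  diffusion = (-2*sin(8*x/5)) evaluated at B_t = -2*sin(8*B_t/5)
Therefore d(5*cos(8*B_t/5)/4) = (-8*cos(8*B_t/5)/5) dt + (-2*sin(8*B_t/5)) dB_t.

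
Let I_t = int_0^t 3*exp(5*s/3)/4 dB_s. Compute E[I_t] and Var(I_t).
E[I_t] = 0; Var(I_t) = 27*exp(10*t/3)/160 - 27/160

The Itô integral of a deterministic integrand f(s) has mean 0 because each increment f(s) * (B_{s+ds} - B_s) has mean 0. By the Itô isometry:
  Var( int_0^t f(s) dB_s ) = E[ (int_0^t f(s) dB_s)^2 ] = int_0^t f(s)^2 ds.
Here f(s) = 3*exp(5*s/3)/4, so f(s)^2 = 9*exp(10*s/3)/16. Integrate:
  int_0^t (9*exp(10*s/3)/16) ds = 27*exp(10*t/3)/160 - 27/160.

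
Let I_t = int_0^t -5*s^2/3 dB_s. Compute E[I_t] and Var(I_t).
E[I_t] = 0; Var(I_t) = 5*t^5/9

The Itô integral of a deterministic integrand f(s) has mean 0 because each increment f(s) * (B_{s+ds} - B_s) has mean 0. By the Itô isometry:
  Var( int_0^t f(s) dB_s ) = E[ (int_0^t f(s) dB_s)^2 ] = int_0^t f(s)^2 ds.
Here f(s) = -5*s^2/3, so f(s)^2 = 25*s^4/9. Integrate:
  int_0^t (25*s^4/9) ds = 5*t^5/9.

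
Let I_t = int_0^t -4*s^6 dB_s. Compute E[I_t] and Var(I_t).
E[I_t] = 0; Var(I_t) = 16*t^13/13

The Itô integral of a deterministic integrand f(s) has mean 0 because each increment f(s) * (B_{s+ds} - B_s) has mean 0. By the Itô isometry:
  Var( int_0^t f(s) dB_s ) = E[ (int_0^t f(s) dB_s)^2 ] = int_0^t f(s)^2 ds.
Here f(s) = -4*s^6, so f(s)^2 = 16*s^12. Integrate:
  int_0^t (16*s^12) ds = 16*t^13/13.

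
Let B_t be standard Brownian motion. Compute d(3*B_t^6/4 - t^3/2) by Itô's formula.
d(3*B_t^6/4 - t^3/2) = (45*B_t^4/4 - 3*t^2/2) dt + (9*B_t^5/2) dB_t

Itô's formula for f(t, x): d f(t, B_t) = (f_t + (1/2) f_xx) dt + f_x dB_t. Compute partials of f(t, x) = -t^3/2 + 3*x^6/4:
  f_t(t,x)  = -3*t^2/2
  f_x(t,x)  = 9*x^5/2
  f_xx(t,x) = 45*x^4/2
Assemble drift = f_t + (1/2) f_xx = -3*t^2/2 + 45*x^4/4 and diffusion = f_x = 9*x^5/2. Substituting x = B_t:
  d(3*B_t^6/4 - t^3/2) = (45*B_t^4/4 - 3*t^2/2) dt + (9*B_t^5/2) dB_t.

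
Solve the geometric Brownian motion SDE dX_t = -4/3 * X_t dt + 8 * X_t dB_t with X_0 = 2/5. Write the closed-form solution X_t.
X_t = 2/5 * exp((-100/3) * t + (8) * B_t)

For GBM dX = mu X dt + sigma X dB with X_0 = x_0, apply Itô to Y = log X: dY = (mu - sigma^2/2) dt + sigma dB, so Y_t = log(x_0) + (mu - sigma^2/2) t + sigma B_t and hence X_t = x_0 * exp((mu - sigma^2/2) t + sigma B_t).
With mu = -4/3, sigma = 8, x_0 = 2/5, this gives:
  X_t = 2/5 * exp((-100/3) * t + (8) * B_t).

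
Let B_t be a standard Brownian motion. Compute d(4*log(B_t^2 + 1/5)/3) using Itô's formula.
d(4*log(B_t^2 + 1/5)/3) = (20*(1 - 5*B_t^2)/(3*(5*B_t^2 + 1)^2)) dt + (40*B_t/(3*(5*B_t^2 + 1))) dB_t

Itô's formula for f(B_t) gives d f(B_t) = f'(B_t) dB_t + (1/2) f''(B_t) dt. Compute derivatives of f(x) = 4*log(x^2 + 1/5)/3:
  f'(x)  = 40*x/(3*(5*x^2 + 1))
  f''(x) = 40*(1 - 5*x^2)/(3*(5*x^2 + 1)^2)
Substitute x = B_t and multiply the f'' term by 1/2:
  drift     = (1/2) * (40*(1 - 5*x^2)/(3*(5*x^2 + 1)^2)) evaluated at B_t = 20*(1 - 5*B_t^2)/(3*(5*B_t^2 + 1)^2)
  diffusion = (40*x/(3*(5*x^2 + 1))) evaluated at B_t = 40*B_t/(3*(5*B_t^2 + 1))
Therefore d(4*log(B_t^2 + 1/5)/3) = (20*(1 - 5*B_t^2)/(3*(5*B_t^2 + 1)^2)) dt + (40*B_t/(3*(5*B_t^2 + 1))) dB_t.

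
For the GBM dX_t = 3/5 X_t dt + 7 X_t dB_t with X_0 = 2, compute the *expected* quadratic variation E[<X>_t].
E[<X>_t] = 980*exp(251*t/5)/251 - 980/251

<X>_t = int_0^t (7 * X_s)^2 ds. Taking expectation inside the integral: E[<X>_t] = 7^2 * int_0^t E[X_s^2] ds. For GBM, E[X_s^2] = x_0^2 * exp((2 mu + sigma^2) s). Integrating:
  E[<X>_t] = 7^2 * 2^2 * (exp((2*(3/5) + 7^2) t) - 1) / (2*(3/5) + 7^2)
           = 7^2 * 2^2 * (exp((251/5) t) - 1) / (251/5) = 980*exp(251*t/5)/251 - 980/251.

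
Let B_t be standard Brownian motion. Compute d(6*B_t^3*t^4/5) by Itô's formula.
d(6*B_t^3*t^4/5) = (6*B_t*t^3*(4*B_t^2 + 3*t)/5) dt + (18*B_t^2*t^4/5) dB_t

Itô's formula for f(t, x): d f(t, B_t) = (f_t + (1/2) f_xx) dt + f_x dB_t. Compute partials of f(t, x) = 6*t^4*x^3/5:
  f_t(t,x)  = 24*t^3*x^3/5
  f_x(t,x)  = 18*t^4*x^2/5
  f_xx(t,x) = 36*t^4*x/5
Assemble drift = f_t + (1/2) f_xx = 6*t^3*x*(3*t + 4*x^2)/5 and diffusion = f_x = 18*t^4*x^2/5. Substituting x = B_t:
  d(6*B_t^3*t^4/5) = (6*B_t*t^3*(4*B_t^2 + 3*t)/5) dt + (18*B_t^2*t^4/5) dB_t.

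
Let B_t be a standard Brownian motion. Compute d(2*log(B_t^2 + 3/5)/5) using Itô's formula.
d(2*log(B_t^2 + 3/5)/5) = (2*(3 - 5*B_t^2)/(5*B_t^2 + 3)^2) dt + (4*B_t/(5*B_t^2 + 3)) dB_t

Itô's formula for f(B_t) gives d f(B_t) = f'(B_t) dB_t + (1/2) f''(B_t) dt. Compute derivatives of f(x) = 2*log(x^2 + 3/5)/5:
  f'(x)  = 4*x/(5*x^2 + 3)
  f''(x) = 4*(3 - 5*x^2)/(5*x^2 + 3)^2
Substitute x = B_t and multiply the f'' term by 1/2:
  drift     = (1/2) * (4*(3 - 5*x^2)/(5*x^2 + 3)^2) evaluated at B_t = 2*(3 - 5*B_t^2)/(5*B_t^2 + 3)^2
  diffusion = (4*x/(5*x^2 + 3)) evaluated at B_t = 4*B_t/(5*B_t^2 + 3)
Therefore d(2*log(B_t^2 + 3/5)/5) = (2*(3 - 5*B_t^2)/(5*B_t^2 + 3)^2) dt + (4*B_t/(5*B_t^2 + 3)) dB_t.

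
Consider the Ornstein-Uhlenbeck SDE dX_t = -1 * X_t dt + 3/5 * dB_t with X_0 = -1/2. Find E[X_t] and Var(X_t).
E[X_t] = -exp(-t)/2; Var(X_t) = 9/50 - 9*exp(-2*t)/50

The OU SDE dX = -theta X dt + sigma dB admits the integrating factor exp(theta t): d(exp(theta t) X_t) = sigma exp(theta t) dB_t. Integrating from 0 to t:
  X_t = x_0 * exp(-theta t) + sigma * int_0^t exp(-theta (t-s)) dB_s.
The Itô integral has mean 0 and (by the Itô isometry) variance sigma^2 * int_0^t exp(-2 theta (t - s)) ds = sigma^2 * (1 - exp(-2 theta t)) / (2 theta).
With theta = 1, sigma = 3/5, x_0 = -1/2:
  E[X_t] = -1/2 * exp(-1 t) = -exp(-t)/2
  Var(X_t) = (3/5)^2 * (1 - exp(-2*1 t)) / (2 * 1) = 9/50 - 9*exp(-2*t)/50.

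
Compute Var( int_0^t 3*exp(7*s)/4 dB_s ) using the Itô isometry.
Var = 9*exp(14*t)/224 - 9/224

The Itô integral of a deterministic integrand f(s) has mean 0 because each increment f(s) * (B_{s+ds} - B_s) has mean 0. By the Itô isometry:
  Var( int_0^t f(s) dB_s ) = E[ (int_0^t f(s) dB_s)^2 ] = int_0^t f(s)^2 ds.
Here f(s) = 3*exp(7*s)/4, so f(s)^2 = 9*exp(14*s)/16. Integrate:
  int_0^t (9*exp(14*s)/16) ds = 9*exp(14*t)/224 - 9/224.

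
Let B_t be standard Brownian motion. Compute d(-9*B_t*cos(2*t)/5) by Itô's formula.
d(-9*B_t*cos(2*t)/5) = (18*B_t*sin(2*t)/5) dt + (-9*cos(2*t)/5) dB_t

Itô's formula for f(t, x): d f(t, B_t) = (f_t + (1/2) f_xx) dt + f_x dB_t. Compute partials of f(t, x) = -9*x*cos(2*t)/5:
  f_t(t,x)  = 18*x*sin(2*t)/5
  f_x(t,x)  = -9*cos(2*t)/5
  f_xx(t,x) = 0
Assemble drift = f_t + (1/2) f_xx = 18*x*sin(2*t)/5 and diffusion = f_x = -9*cos(2*t)/5. Substituting x = B_t:
  d(-9*B_t*cos(2*t)/5) = (18*B_t*sin(2*t)/5) dt + (-9*cos(2*t)/5) dB_t.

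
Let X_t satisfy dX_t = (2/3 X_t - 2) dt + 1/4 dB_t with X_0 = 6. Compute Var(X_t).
Var(X_t) = 3*exp(4*t/3)/64 - 3/64

The variance V(t) = Var(X_t) satisfies V'(t) = 2 a V(t) + c^2 with V(0) = 0 (drift coefficient is linear in X, diffusion is constant). With a = 2/3, c = 1/4, the solution is
  V(t) = (c^2 / (2 a)) * (exp(2 a t) - 1)
       = ((1/4)^2 / (2*(2/3))) * (exp((4/3) t) - 1)
       = 3*exp(4*t/3)/64 - 3/64.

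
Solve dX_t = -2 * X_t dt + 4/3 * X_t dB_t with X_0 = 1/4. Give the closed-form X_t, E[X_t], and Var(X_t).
X_t = 1/4 * exp((-26/9) t + (4/3) B_t); E[X_t] = exp(-2*t)/4; Var(X_t) = (exp(16*t/9) - 1)*exp(-4*t)/16

For GBM dX = mu X dt + sigma X dB with X_0 = x_0, apply Itô to Y = log X: dY = (mu - sigma^2/2) dt + sigma dB, so Y_t = log(x_0) + (mu - sigma^2/2) t + sigma B_t and hence X_t = x_0 * exp((mu - sigma^2/2) t + sigma B_t).
With mu = -2, sigma = 4/3, x_0 = 1/4, this gives:
  X_t = 1/4 * exp((-26/9) * t + (4/3) * B_t).
Since sigma*B_t ~ Normal(0, sigma^2 t), E[exp(sigma*B_t)] = exp(sigma^2 t / 2); so E[X_t] = x_0 * exp((mu - sigma^2/2) t) * exp(sigma^2 t / 2) = x_0 * exp(mu t) = exp(-2*t)/4.
Var(X_t) = E[X_t^2] - (E[X_t])^2 = x_0^2 * exp(2 mu t) * (exp(sigma^2 t) - 1) = (exp(16*t/9) - 1)*exp(-4*t)/16.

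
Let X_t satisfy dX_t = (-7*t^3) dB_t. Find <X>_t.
<X>_t = 7*t^7

For an Itô process dX_t = a(t) dt + b(t) dB_t, the quadratic variation is <X>_t = int_0^t b(s)^2 ds (the drift term does not contribute). Here b(s) = -7*s^3, so
  b(s)^2 = 49*s^6.
Integrating from 0 to t:
  <X>_t = int_0^t (49*s^6) ds = 7*t^7.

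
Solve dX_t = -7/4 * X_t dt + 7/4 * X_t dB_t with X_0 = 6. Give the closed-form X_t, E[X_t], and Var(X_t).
X_t = 6 * exp((-105/32) t + (7/4) B_t); E[X_t] = 6*exp(-7*t/4); Var(X_t) = (36*exp(49*t/16) - 36)*exp(-7*t/2)

For GBM dX = mu X dt + sigma X dB with X_0 = x_0, apply Itô to Y = log X: dY = (mu - sigma^2/2) dt + sigma dB, so Y_t = log(x_0) + (mu - sigma^2/2) t + sigma B_t and hence X_t = x_0 * exp((mu - sigma^2/2) t + sigma B_t).
With mu = -7/4, sigma = 7/4, x_0 = 6, this gives:
  X_t = 6 * exp((-105/32) * t + (7/4) * B_t).
Since sigma*B_t ~ Normal(0, sigma^2 t), E[exp(sigma*B_t)] = exp(sigma^2 t / 2); so E[X_t] = x_0 * exp((mu - sigma^2/2) t) * exp(sigma^2 t / 2) = x_0 * exp(mu t) = 6*exp(-7*t/4).
Var(X_t) = E[X_t^2] - (E[X_t])^2 = x_0^2 * exp(2 mu t) * (exp(sigma^2 t) - 1) = (36*exp(49*t/16) - 36)*exp(-7*t/2).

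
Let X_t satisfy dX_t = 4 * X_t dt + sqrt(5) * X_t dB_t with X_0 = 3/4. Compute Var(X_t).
Var(X_t) = 9*(exp(5*t) - 1)*exp(8*t)/16

For GBM dX = mu X dt + sigma X dB with X_0 = x_0, apply Itô to Y = log X: dY = (mu - sigma^2/2) dt + sigma dB, so Y_t = log(x_0) + (mu - sigma^2/2) t + sigma B_t and hence X_t = x_0 * exp((mu - sigma^2/2) t + sigma B_t).
With mu = 4, sigma = sqrt(5), x_0 = 3/4, this gives:
  X_t = 3/4 * exp((3/2) * t + (sqrt(5)) * B_t).
Since sigma*B_t ~ Normal(0, sigma^2 t), E[exp(sigma*B_t)] = exp(sigma^2 t / 2); so E[X_t] = x_0 * exp((mu - sigma^2/2) t) * exp(sigma^2 t / 2) = x_0 * exp(mu t) = 3*exp(4*t)/4.
Var(X_t) = E[X_t^2] - (E[X_t])^2 = x_0^2 * exp(2 mu t) * (exp(sigma^2 t) - 1) = 9*(exp(5*t) - 1)*exp(8*t)/16.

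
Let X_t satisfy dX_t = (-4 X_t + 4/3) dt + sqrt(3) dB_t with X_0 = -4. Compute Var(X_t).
Var(X_t) = 3/8 - 3*exp(-8*t)/8

The variance V(t) = Var(X_t) satisfies V'(t) = 2 a V(t) + c^2 with V(0) = 0 (drift coefficient is linear in X, diffusion is constant). With a = -4, c = sqrt(3), the solution is
  V(t) = (c^2 / (2 a)) * (exp(2 a t) - 1)
       = (sqrt(3)^2 / (2*(-4))) * (exp((-8) t) - 1)
       = 3/8 - 3*exp(-8*t)/8.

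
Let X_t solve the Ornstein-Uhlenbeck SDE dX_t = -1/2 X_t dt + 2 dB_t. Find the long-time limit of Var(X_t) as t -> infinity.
lim Var(X_t) = 4

The OU SDE dX = -theta X dt + sigma dB admits the integrating factor exp(theta t): d(exp(theta t) X_t) = sigma exp(theta t) dB_t. Integrating from 0 to t gives X_t = x_0 * exp(-theta t) + sigma * int_0^t exp(-theta (t-s)) dB_s for any initial x_0. The Itô integral has variance (by the Itô isometry) sigma^2 * int_0^t exp(-2 theta (t - s)) ds = sigma^2 * (1 - exp(-2 theta t)) / (2 theta), independent of x_0.
With theta = 1/2, sigma = 2:
  Var(X_t) = (2)^2 * (1 - exp(-2*1/2 t)) / (2 * 1/2) = 4 - 4*exp(-t).
As t -> infinity, exp(-2*1/2 t) -> 0, so the stationary variance is sigma^2 / (2 theta) = 4.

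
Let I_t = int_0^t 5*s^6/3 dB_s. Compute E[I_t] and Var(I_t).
E[I_t] = 0; Var(I_t) = 25*t^13/117

The Itô integral of a deterministic integrand f(s) has mean 0 because each increment f(s) * (B_{s+ds} - B_s) has mean 0. By the Itô isometry:
  Var( int_0^t f(s) dB_s ) = E[ (int_0^t f(s) dB_s)^2 ] = int_0^t f(s)^2 ds.
Here f(s) = 5*s^6/3, so f(s)^2 = 25*s^12/9. Integrate:
  int_0^t (25*s^12/9) ds = 25*t^13/117.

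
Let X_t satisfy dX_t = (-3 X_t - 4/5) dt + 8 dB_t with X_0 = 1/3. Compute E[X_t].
E[X_t] = -4/15 + 3*exp(-3*t)/5

Taking expectations and using E[dB_t] = 0, the mean m(t) = E[X_t] satisfies the ODE m'(t) = a m(t) + b with m(0) = x_0. With a = -3, b = -4/5, x_0 = 1/3, the solution is
  m(t) = x_0 * exp(a t) + (b/a) * (exp(a t) - 1)
       = (1/3) * exp((-3) t) + ((-4/5)/(-3)) * (exp((-3) t) - 1)
       = -4/15 + 3*exp(-3*t)/5.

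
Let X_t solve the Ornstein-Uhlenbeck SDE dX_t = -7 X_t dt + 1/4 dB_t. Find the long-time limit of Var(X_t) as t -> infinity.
lim Var(X_t) = 1/224

The OU SDE dX = -theta X dt + sigma dB admits the integrating factor exp(theta t): d(exp(theta t) X_t) = sigma exp(theta t) dB_t. Integrating from 0 to t gives X_t = x_0 * exp(-theta t) + sigma * int_0^t exp(-theta (t-s)) dB_s for any initial x_0. The Itô integral has variance (by the Itô isometry) sigma^2 * int_0^t exp(-2 theta (t - s)) ds = sigma^2 * (1 - exp(-2 theta t)) / (2 theta), independent of x_0.
With theta = 7, sigma = 1/4:
  Var(X_t) = (1/4)^2 * (1 - exp(-2*7 t)) / (2 * 7) = 1/224 - exp(-14*t)/224.
As t -> infinity, exp(-2*7 t) -> 0, so the stationary variance is sigma^2 / (2 theta) = 1/224.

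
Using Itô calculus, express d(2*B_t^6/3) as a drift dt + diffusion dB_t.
d(2*B_t^6/3) = (10*B_t^4) dt + (4*B_t^5) dB_t

Itô's formula for f(B_t) gives d f(B_t) = f'(B_t) dB_t + (1/2) f''(B_t) dt. Compute derivatives of f(x) = 2*x^6/3:
  f'(x)  = 4*x^5
  f''(x) = 20*x^4
Substitute x = B_t and multiply the f'' term by 1/2:
  drift     = (1/2) * (20*x^4) evaluated at B_t = 10*B_t^4
  diffusion = (4*x^5) evaluated at B_t = 4*B_t^5
Therefore d(2*B_t^6/3) = (10*B_t^4) dt + (4*B_t^5) dB_t.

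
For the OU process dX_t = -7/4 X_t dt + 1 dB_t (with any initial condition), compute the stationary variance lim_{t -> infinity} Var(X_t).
lim Var(X_t) = 2/7

The OU SDE dX = -theta X dt + sigma dB admits the integrating factor exp(theta t): d(exp(theta t) X_t) = sigma exp(theta t) dB_t. Integrating from 0 to t gives X_t = x_0 * exp(-theta t) + sigma * int_0^t exp(-theta (t-s)) dB_s for any initial x_0. The Itô integral has variance (by the Itô isometry) sigma^2 * int_0^t exp(-2 theta (t - s)) ds = sigma^2 * (1 - exp(-2 theta t)) / (2 theta), independent of x_0.
With theta = 7/4, sigma = 1:
  Var(X_t) = (1)^2 * (1 - exp(-2*7/4 t)) / (2 * 7/4) = 2/7 - 2*exp(-7*t/2)/7.
As t -> infinity, exp(-2*7/4 t) -> 0, so the stationary variance is sigma^2 / (2 theta) = 2/7.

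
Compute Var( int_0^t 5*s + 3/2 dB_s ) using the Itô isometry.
Var = t*(100*t^2 + 90*t + 27)/12

The Itô integral of a deterministic integrand f(s) has mean 0 because each increment f(s) * (B_{s+ds} - B_s) has mean 0. By the Itô isometry:
  Var( int_0^t f(s) dB_s ) = E[ (int_0^t f(s) dB_s)^2 ] = int_0^t f(s)^2 ds.
Here f(s) = 5*s + 3/2, so f(s)^2 = (10*s + 3)^2/4. Integrate:
  int_0^t ((10*s + 3)^2/4) ds = t*(100*t^2 + 90*t + 27)/12.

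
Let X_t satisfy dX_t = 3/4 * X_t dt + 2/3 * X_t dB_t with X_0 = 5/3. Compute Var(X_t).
Var(X_t) = 25*(exp(4*t/9) - 1)*exp(3*t/2)/9

For GBM dX = mu X dt + sigma X dB with X_0 = x_0, apply Itô to Y = log X: dY = (mu - sigma^2/2) dt + sigma dB, so Y_t = log(x_0) + (mu - sigma^2/2) t + sigma B_t and hence X_t = x_0 * exp((mu - sigma^2/2) t + sigma B_t).
With mu = 3/4, sigma = 2/3, x_0 = 5/3, this gives:
  X_t = 5/3 * exp((19/36) * t + (2/3) * B_t).
Since sigma*B_t ~ Normal(0, sigma^2 t), E[exp(sigma*B_t)] = exp(sigma^2 t / 2); so E[X_t] = x_0 * exp((mu - sigma^2/2) t) * exp(sigma^2 t / 2) = x_0 * exp(mu t) = 5*exp(3*t/4)/3.
Var(X_t) = E[X_t^2] - (E[X_t])^2 = x_0^2 * exp(2 mu t) * (exp(sigma^2 t) - 1) = 25*(exp(4*t/9) - 1)*exp(3*t/2)/9.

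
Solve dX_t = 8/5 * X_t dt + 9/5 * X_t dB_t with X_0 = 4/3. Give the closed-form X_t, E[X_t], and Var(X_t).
X_t = 4/3 * exp((-1/50) t + (9/5) B_t); E[X_t] = 4*exp(8*t/5)/3; Var(X_t) = 16*(exp(81*t/25) - 1)*exp(16*t/5)/9

For GBM dX = mu X dt + sigma X dB with X_0 = x_0, apply Itô to Y = log X: dY = (mu - sigma^2/2) dt + sigma dB, so Y_t = log(x_0) + (mu - sigma^2/2) t + sigma B_t and hence X_t = x_0 * exp((mu - sigma^2/2) t + sigma B_t).
With mu = 8/5, sigma = 9/5, x_0 = 4/3, this gives:
  X_t = 4/3 * exp((-1/50) * t + (9/5) * B_t).
Since sigma*B_t ~ Normal(0, sigma^2 t), E[exp(sigma*B_t)] = exp(sigma^2 t / 2); so E[X_t] = x_0 * exp((mu - sigma^2/2) t) * exp(sigma^2 t / 2) = x_0 * exp(mu t) = 4*exp(8*t/5)/3.
Var(X_t) = E[X_t^2] - (E[X_t])^2 = x_0^2 * exp(2 mu t) * (exp(sigma^2 t) - 1) = 16*(exp(81*t/25) - 1)*exp(16*t/5)/9.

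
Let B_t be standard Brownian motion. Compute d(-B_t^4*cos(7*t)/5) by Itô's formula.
d(-B_t^4*cos(7*t)/5) = (B_t^2*(7*B_t^2*sin(7*t) - 6*cos(7*t))/5) dt + (-4*B_t^3*cos(7*t)/5) dB_t

Itô's formula for f(t, x): d f(t, B_t) = (f_t + (1/2) f_xx) dt + f_x dB_t. Compute partials of f(t, x) = -x^4*cos(7*t)/5:
  f_t(t,x)  = 7*x^4*sin(7*t)/5
  f_x(t,x)  = -4*x^3*cos(7*t)/5
  f_xx(t,x) = -12*x^2*cos(7*t)/5
Assemble drift = f_t + (1/2) f_xx = x^2*(7*x^2*sin(7*t) - 6*cos(7*t))/5 and diffusion = f_x = -4*x^3*cos(7*t)/5. Substituting x = B_t:
  d(-B_t^4*cos(7*t)/5) = (B_t^2*(7*B_t^2*sin(7*t) - 6*cos(7*t))/5) dt + (-4*B_t^3*cos(7*t)/5) dB_t.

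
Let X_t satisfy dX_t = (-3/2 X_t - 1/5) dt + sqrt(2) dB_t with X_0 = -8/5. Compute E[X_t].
E[X_t] = -2/15 - 22*exp(-3*t/2)/15

Taking expectations and using E[dB_t] = 0, the mean m(t) = E[X_t] satisfies the ODE m'(t) = a m(t) + b with m(0) = x_0. With a = -3/2, b = -1/5, x_0 = -8/5, the solution is
  m(t) = x_0 * exp(a t) + (b/a) * (exp(a t) - 1)
       = (-8/5) * exp((-3/2) t) + ((-1/5)/(-3/2)) * (exp((-3/2) t) - 1)
       = -2/15 - 22*exp(-3*t/2)/15.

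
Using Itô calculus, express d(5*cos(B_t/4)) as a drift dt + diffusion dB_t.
d(5*cos(B_t/4)) = (-5*cos(B_t/4)/32) dt + (-5*sin(B_t/4)/4) dB_t

Itô's formula for f(B_t) gives d f(B_t) = f'(B_t) dB_t + (1/2) f''(B_t) dt. Compute derivatives of f(x) = 5*cos(x/4):
  f'(x)  = -5*sin(x/4)/4
  f''(x) = -5*cos(x/4)/16
Substitute x = B_t and multiply the f'' term by 1/2:
  drift     = (1/2) * (-5*cos(x/4)/16) evaluated at B_t = -5*cos(B_t/4)/32
  diffusion = (-5*sin(x/4)/4) evaluated at B_t = -5*sin(B_t/4)/4
Therefore d(5*cos(B_t/4)) = (-5*cos(B_t/4)/32) dt + (-5*sin(B_t/4)/4) dB_t.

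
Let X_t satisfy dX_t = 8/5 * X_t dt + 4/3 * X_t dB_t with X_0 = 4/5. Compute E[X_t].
E[X_t] = 4*exp(8*t/5)/5

For GBM dX = mu X dt + sigma X dB with X_0 = x_0, apply Itô to Y = log X: dY = (mu - sigma^2/2) dt + sigma dB, so Y_t = log(x_0) + (mu - sigma^2/2) t + sigma B_t and hence X_t = x_0 * exp((mu - sigma^2/2) t + sigma B_t).
With mu = 8/5, sigma = 4/3, x_0 = 4/5, this gives:
  X_t = 4/5 * exp((32/45) * t + (4/3) * B_t).
Since sigma*B_t ~ Normal(0, sigma^2 t), E[exp(sigma*B_t)] = exp(sigma^2 t / 2); so E[X_t] = x_0 * exp((mu - sigma^2/2) t) * exp(sigma^2 t / 2) = x_0 * exp(mu t) = 4*exp(8*t/5)/5.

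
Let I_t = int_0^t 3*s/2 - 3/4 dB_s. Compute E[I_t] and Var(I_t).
E[I_t] = 0; Var(I_t) = 3*t*(4*t^2 - 6*t + 3)/16

The Itô integral of a deterministic integrand f(s) has mean 0 because each increment f(s) * (B_{s+ds} - B_s) has mean 0. By the Itô isometry:
  Var( int_0^t f(s) dB_s ) = E[ (int_0^t f(s) dB_s)^2 ] = int_0^t f(s)^2 ds.
Here f(s) = 3*s/2 - 3/4, so f(s)^2 = 9*(2*s - 1)^2/16. Integrate:
  int_0^t (9*(2*s - 1)^2/16) ds = 3*t*(4*t^2 - 6*t + 3)/16.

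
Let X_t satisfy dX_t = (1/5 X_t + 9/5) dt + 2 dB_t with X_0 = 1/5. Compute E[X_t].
E[X_t] = 46*exp(t/5)/5 - 9

Taking expectations and using E[dB_t] = 0, the mean m(t) = E[X_t] satisfies the ODE m'(t) = a m(t) + b with m(0) = x_0. With a = 1/5, b = 9/5, x_0 = 1/5, the solution is
  m(t) = x_0 * exp(a t) + (b/a) * (exp(a t) - 1)
       = (1/5) * exp((1/5) t) + ((9/5)/(1/5)) * (exp((1/5) t) - 1)
       = 46*exp(t/5)/5 - 9.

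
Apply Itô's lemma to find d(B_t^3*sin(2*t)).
d(B_t^3*sin(2*t)) = (B_t*(2*B_t^2*cos(2*t) + 3*sin(2*t))) dt + (3*B_t^2*sin(2*t)) dB_t

Itô's formula for f(t, x): d f(t, B_t) = (f_t + (1/2) f_xx) dt + f_x dB_t. Compute partials of f(t, x) = x^3*sin(2*t):
  f_t(t,x)  = 2*x^3*cos(2*t)
  f_x(t,x)  = 3*x^2*sin(2*t)
  f_xx(t,x) = 6*x*sin(2*t)
Assemble drift = f_t + (1/2) f_xx = x*(2*x^2*cos(2*t) + 3*sin(2*t)) and diffusion = f_x = 3*x^2*sin(2*t). Substituting x = B_t:
  d(B_t^3*sin(2*t)) = (B_t*(2*B_t^2*cos(2*t) + 3*sin(2*t))) dt + (3*B_t^2*sin(2*t)) dB_t.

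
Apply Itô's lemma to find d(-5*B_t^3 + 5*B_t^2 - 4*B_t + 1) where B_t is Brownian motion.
d(-5*B_t^3 + 5*B_t^2 - 4*B_t + 1) = (5 - 15*B_t) dt + (-15*B_t^2 + 10*B_t - 4) dB_t

Itô's formula for f(B_t) gives d f(B_t) = f'(B_t) dB_t + (1/2) f''(B_t) dt. Compute derivatives of f(x) = -5*x^3 + 5*x^2 - 4*x + 1:
  f'(x)  = -15*x^2 + 10*x - 4
  f''(x) = 10 - 30*x
Substitute x = B_t and multiply the f'' term by 1/2:
  drift     = (1/2) * (10 - 30*x) evaluated at B_t = 5 - 15*B_t
  diffusion = (-15*x^2 + 10*x - 4) evaluated at B_t = -15*B_t^2 + 10*B_t - 4
Therefore d(-5*B_t^3 + 5*B_t^2 - 4*B_t + 1) = (5 - 15*B_t) dt + (-15*B_t^2 + 10*B_t - 4) dB_t.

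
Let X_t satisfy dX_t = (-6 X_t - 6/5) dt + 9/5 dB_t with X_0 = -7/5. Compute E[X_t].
E[X_t] = -1/5 - 6*exp(-6*t)/5

Taking expectations and using E[dB_t] = 0, the mean m(t) = E[X_t] satisfies the ODE m'(t) = a m(t) + b with m(0) = x_0. With a = -6, b = -6/5, x_0 = -7/5, the solution is
  m(t) = x_0 * exp(a t) + (b/a) * (exp(a t) - 1)
       = (-7/5) * exp((-6) t) + ((-6/5)/(-6)) * (exp((-6) t) - 1)
       = -1/5 - 6*exp(-6*t)/5.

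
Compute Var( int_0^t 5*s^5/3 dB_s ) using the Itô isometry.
Var = 25*t^11/99

The Itô integral of a deterministic integrand f(s) has mean 0 because each increment f(s) * (B_{s+ds} - B_s) has mean 0. By the Itô isometry:
  Var( int_0^t f(s) dB_s ) = E[ (int_0^t f(s) dB_s)^2 ] = int_0^t f(s)^2 ds.
Here f(s) = 5*s^5/3, so f(s)^2 = 25*s^10/9. Integrate:
  int_0^t (25*s^10/9) ds = 25*t^11/99.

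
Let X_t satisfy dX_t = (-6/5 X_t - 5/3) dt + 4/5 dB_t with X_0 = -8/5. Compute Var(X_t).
Var(X_t) = 4/15 - 4*exp(-12*t/5)/15

The variance V(t) = Var(X_t) satisfies V'(t) = 2 a V(t) + c^2 with V(0) = 0 (drift coefficient is linear in X, diffusion is constant). With a = -6/5, c = 4/5, the solution is
  V(t) = (c^2 / (2 a)) * (exp(2 a t) - 1)
       = ((4/5)^2 / (2*(-6/5))) * (exp((-12/5) t) - 1)
       = 4/15 - 4*exp(-12*t/5)/15.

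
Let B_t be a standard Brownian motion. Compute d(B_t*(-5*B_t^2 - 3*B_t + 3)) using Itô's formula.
d(B_t*(-5*B_t^2 - 3*B_t + 3)) = (-15*B_t - 3) dt + (-15*B_t^2 - 6*B_t + 3) dB_t

Itô's formula for f(B_t) gives d f(B_t) = f'(B_t) dB_t + (1/2) f''(B_t) dt. Compute derivatives of f(x) = x*(-5*x^2 - 3*x + 3):
  f'(x)  = -15*x^2 - 6*x + 3
  f''(x) = -30*x - 6
Substitute x = B_t and multiply the f'' term by 1/2:
  drift     = (1/2) * (-30*x - 6) evaluated at B_t = -15*B_t - 3
  diffusion = (-15*x^2 - 6*x + 3) evaluated at B_t = -15*B_t^2 - 6*B_t + 3
Therefore d(B_t*(-5*B_t^2 - 3*B_t + 3)) = (-15*B_t - 3) dt + (-15*B_t^2 - 6*B_t + 3) dB_t.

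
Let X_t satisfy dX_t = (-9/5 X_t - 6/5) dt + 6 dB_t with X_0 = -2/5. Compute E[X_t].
E[X_t] = -2/3 + 4*exp(-9*t/5)/15

Taking expectations and using E[dB_t] = 0, the mean m(t) = E[X_t] satisfies the ODE m'(t) = a m(t) + b with m(0) = x_0. With a = -9/5, b = -6/5, x_0 = -2/5, the solution is
  m(t) = x_0 * exp(a t) + (b/a) * (exp(a t) - 1)
       = (-2/5) * exp((-9/5) t) + ((-6/5)/(-9/5)) * (exp((-9/5) t) - 1)
       = -2/3 + 4*exp(-9*t/5)/15.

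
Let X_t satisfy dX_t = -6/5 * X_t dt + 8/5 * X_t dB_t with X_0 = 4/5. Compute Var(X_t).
Var(X_t) = (16*exp(64*t/25) - 16)*exp(-12*t/5)/25

For GBM dX = mu X dt + sigma X dB with X_0 = x_0, apply Itô to Y = log X: dY = (mu - sigma^2/2) dt + sigma dB, so Y_t = log(x_0) + (mu - sigma^2/2) t + sigma B_t and hence X_t = x_0 * exp((mu - sigma^2/2) t + sigma B_t).
With mu = -6/5, sigma = 8/5, x_0 = 4/5, this gives:
  X_t = 4/5 * exp((-62/25) * t + (8/5) * B_t).
Since sigma*B_t ~ Normal(0, sigma^2 t), E[exp(sigma*B_t)] = exp(sigma^2 t / 2); so E[X_t] = x_0 * exp((mu - sigma^2/2) t) * exp(sigma^2 t / 2) = x_0 * exp(mu t) = 4*exp(-6*t/5)/5.
Var(X_t) = E[X_t^2] - (E[X_t])^2 = x_0^2 * exp(2 mu t) * (exp(sigma^2 t) - 1) = (16*exp(64*t/25) - 16)*exp(-12*t/5)/25.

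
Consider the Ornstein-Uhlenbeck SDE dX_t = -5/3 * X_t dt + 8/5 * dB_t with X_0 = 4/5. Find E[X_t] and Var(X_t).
E[X_t] = 4*exp(-5*t/3)/5; Var(X_t) = 96/125 - 96*exp(-10*t/3)/125

The OU SDE dX = -theta X dt + sigma dB admits the integrating factor exp(theta t): d(exp(theta t) X_t) = sigma exp(theta t) dB_t. Integrating from 0 to t:
  X_t = x_0 * exp(-theta t) + sigma * int_0^t exp(-theta (t-s)) dB_s.
The Itô integral has mean 0 and (by the Itô isometry) variance sigma^2 * int_0^t exp(-2 theta (t - s)) ds = sigma^2 * (1 - exp(-2 theta t)) / (2 theta).
With theta = 5/3, sigma = 8/5, x_0 = 4/5:
  E[X_t] = 4/5 * exp(-5/3 t) = 4*exp(-5*t/3)/5
  Var(X_t) = (8/5)^2 * (1 - exp(-2*5/3 t)) / (2 * 5/3) = 96/125 - 96*exp(-10*t/3)/125.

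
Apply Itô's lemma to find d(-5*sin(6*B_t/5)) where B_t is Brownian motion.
d(-5*sin(6*B_t/5)) = (18*sin(6*B_t/5)/5) dt + (-6*cos(6*B_t/5)) dB_t

Itô's formula for f(B_t) gives d f(B_t) = f'(B_t) dB_t + (1/2) f''(B_t) dt. Compute derivatives of f(x) = -5*sin(6*x/5):
  f'(x)  = -6*cos(6*x/5)
  f''(x) = 36*sin(6*x/5)/5
Substitute x = B_t and multiply the f'' term by 1/2:
  drift     = (1/2) * (36*sin(6*x/5)/5) evaluated at B_t = 18*sin(6*B_t/5)/5
  diffusion = (-6*cos(6*x/5)) evaluated at B_t = -6*cos(6*B_t/5)
Therefore d(-5*sin(6*B_t/5)) = (18*sin(6*B_t/5)/5) dt + (-6*cos(6*B_t/5)) dB_t.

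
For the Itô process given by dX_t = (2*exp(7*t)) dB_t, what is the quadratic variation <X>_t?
<X>_t = 2*exp(14*t)/7 - 2/7

For an Itô process dX_t = a(t) dt + b(t) dB_t, the quadratic variation is <X>_t = int_0^t b(s)^2 ds (the drift term does not contribute). Here b(s) = 2*exp(7*s), so
  b(s)^2 = 4*exp(14*s).
Integrating from 0 to t:
  <X>_t = int_0^t (4*exp(14*s)) ds = 2*exp(14*t)/7 - 2/7.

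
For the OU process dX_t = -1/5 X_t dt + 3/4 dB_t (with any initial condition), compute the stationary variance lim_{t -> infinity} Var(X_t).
lim Var(X_t) = 45/32

The OU SDE dX = -theta X dt + sigma dB admits the integrating factor exp(theta t): d(exp(theta t) X_t) = sigma exp(theta t) dB_t. Integrating from 0 to t gives X_t = x_0 * exp(-theta t) + sigma * int_0^t exp(-theta (t-s)) dB_s for any initial x_0. The Itô integral has variance (by the Itô isometry) sigma^2 * int_0^t exp(-2 theta (t - s)) ds = sigma^2 * (1 - exp(-2 theta t)) / (2 theta), independent of x_0.
With theta = 1/5, sigma = 3/4:
  Var(X_t) = (3/4)^2 * (1 - exp(-2*1/5 t)) / (2 * 1/5) = 45/32 - 45*exp(-2*t/5)/32.
As t -> infinity, exp(-2*1/5 t) -> 0, so the stationary variance is sigma^2 / (2 theta) = 45/32.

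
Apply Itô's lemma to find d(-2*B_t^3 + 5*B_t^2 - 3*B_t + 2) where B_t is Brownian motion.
d(-2*B_t^3 + 5*B_t^2 - 3*B_t + 2) = (5 - 6*B_t) dt + (-6*B_t^2 + 10*B_t - 3) dB_t

Itô's formula for f(B_t) gives d f(B_t) = f'(B_t) dB_t + (1/2) f''(B_t) dt. Compute derivatives of f(x) = -2*x^3 + 5*x^2 - 3*x + 2:
  f'(x)  = -6*x^2 + 10*x - 3
  f''(x) = 10 - 12*x
Substitute x = B_t and multiply the f'' term by 1/2:
  drift     = (1/2) * (10 - 12*x) evaluated at B_t = 5 - 6*B_t
  diffusion = (-6*x^2 + 10*x - 3) evaluated at B_t = -6*B_t^2 + 10*B_t - 3
Therefore d(-2*B_t^3 + 5*B_t^2 - 3*B_t + 2) = (5 - 6*B_t) dt + (-6*B_t^2 + 10*B_t - 3) dB_t.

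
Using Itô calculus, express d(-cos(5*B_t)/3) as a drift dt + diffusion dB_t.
d(-cos(5*B_t)/3) = (25*cos(5*B_t)/6) dt + (5*sin(5*B_t)/3) dB_t

Itô's formula for f(B_t) gives d f(B_t) = f'(B_t) dB_t + (1/2) f''(B_t) dt. Compute derivatives of f(x) = -cos(5*x)/3:
  f'(x)  = 5*sin(5*x)/3
  f''(x) = 25*cos(5*x)/3
Substitute x = B_t and multiply the f'' term by 1/2:
  drift     = (1/2) * (25*cos(5*x)/3) evaluated at B_t = 25*cos(5*B_t)/6
  diffusion = (5*sin(5*x)/3) evaluated at B_t = 5*sin(5*B_t)/3
Therefore d(-cos(5*B_t)/3) = (25*cos(5*B_t)/6) dt + (5*sin(5*B_t)/3) dB_t.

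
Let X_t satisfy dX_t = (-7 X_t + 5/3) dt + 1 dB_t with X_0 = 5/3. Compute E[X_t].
E[X_t] = 5/21 + 10*exp(-7*t)/7

Taking expectations and using E[dB_t] = 0, the mean m(t) = E[X_t] satisfies the ODE m'(t) = a m(t) + b with m(0) = x_0. With a = -7, b = 5/3, x_0 = 5/3, the solution is
  m(t) = x_0 * exp(a t) + (b/a) * (exp(a t) - 1)
       = (5/3) * exp((-7) t) + ((5/3)/(-7)) * (exp((-7) t) - 1)
       = 5/21 + 10*exp(-7*t)/7.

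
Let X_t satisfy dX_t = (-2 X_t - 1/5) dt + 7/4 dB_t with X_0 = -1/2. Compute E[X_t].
E[X_t] = -1/10 - 2*exp(-2*t)/5

Taking expectations and using E[dB_t] = 0, the mean m(t) = E[X_t] satisfies the ODE m'(t) = a m(t) + b with m(0) = x_0. With a = -2, b = -1/5, x_0 = -1/2, the solution is
  m(t) = x_0 * exp(a t) + (b/a) * (exp(a t) - 1)
       = (-1/2) * exp((-2) t) + ((-1/5)/(-2)) * (exp((-2) t) - 1)
       = -1/10 - 2*exp(-2*t)/5.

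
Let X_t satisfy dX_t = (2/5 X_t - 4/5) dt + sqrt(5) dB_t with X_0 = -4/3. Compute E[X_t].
E[X_t] = 2 - 10*exp(2*t/5)/3

Taking expectations and using E[dB_t] = 0, the mean m(t) = E[X_t] satisfies the ODE m'(t) = a m(t) + b with m(0) = x_0. With a = 2/5, b = -4/5, x_0 = -4/3, the solution is
  m(t) = x_0 * exp(a t) + (b/a) * (exp(a t) - 1)
       = (-4/3) * exp((2/5) t) + ((-4/5)/(2/5)) * (exp((2/5) t) - 1)
       = 2 - 10*exp(2*t/5)/3.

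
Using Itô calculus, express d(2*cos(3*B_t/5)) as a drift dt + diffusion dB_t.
d(2*cos(3*B_t/5)) = (-9*cos(3*B_t/5)/25) dt + (-6*sin(3*B_t/5)/5) dB_t

Itô's formula for f(B_t) gives d f(B_t) = f'(B_t) dB_t + (1/2) f''(B_t) dt. Compute derivatives of f(x) = 2*cos(3*x/5):
  f'(x)  = -6*sin(3*x/5)/5
  f''(x) = -18*cos(3*x/5)/25
Substitute x = B_t and multiply the f'' term by 1/2:
  drift     = (1/2) * (-18*cos(3*x/5)/25) evaluated at B_t = -9*cos(3*B_t/5)/25
  diffusion = (-6*sin(3*x/5)/5) evaluated at B_t = -6*sin(3*B_t/5)/5
Therefore d(2*cos(3*B_t/5)) = (-9*cos(3*B_t/5)/25) dt + (-6*sin(3*B_t/5)/5) dB_t.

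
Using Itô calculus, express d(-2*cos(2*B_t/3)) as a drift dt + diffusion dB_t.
d(-2*cos(2*B_t/3)) = (4*cos(2*B_t/3)/9) dt + (4*sin(2*B_t/3)/3) dB_t

Itô's formula for f(B_t) gives d f(B_t) = f'(B_t) dB_t + (1/2) f''(B_t) dt. Compute derivatives of f(x) = -2*cos(2*x/3):
  f'(x)  = 4*sin(2*x/3)/3
  f''(x) = 8*cos(2*x/3)/9
Substitute x = B_t and multiply the f'' term by 1/2:
  drift     = (1/2) * (8*cos(2*x/3)/9) evaluated at B_t = 4*cos(2*B_t/3)/9
  diffusion = (4*sin(2*x/3)/3) evaluated at B_t = 4*sin(2*B_t/3)/3
Therefore d(-2*cos(2*B_t/3)) = (4*cos(2*B_t/3)/9) dt + (4*sin(2*B_t/3)/3) dB_t.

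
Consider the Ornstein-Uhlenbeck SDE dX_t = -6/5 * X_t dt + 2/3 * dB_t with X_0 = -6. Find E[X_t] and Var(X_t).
E[X_t] = -6*exp(-6*t/5); Var(X_t) = 5/27 - 5*exp(-12*t/5)/27

The OU SDE dX = -theta X dt + sigma dB admits the integrating factor exp(theta t): d(exp(theta t) X_t) = sigma exp(theta t) dB_t. Integrating from 0 to t:
  X_t = x_0 * exp(-theta t) + sigma * int_0^t exp(-theta (t-s)) dB_s.
The Itô integral has mean 0 and (by the Itô isometry) variance sigma^2 * int_0^t exp(-2 theta (t - s)) ds = sigma^2 * (1 - exp(-2 theta t)) / (2 theta).
With theta = 6/5, sigma = 2/3, x_0 = -6:
  E[X_t] = -6 * exp(-6/5 t) = -6*exp(-6*t/5)
  Var(X_t) = (2/3)^2 * (1 - exp(-2*6/5 t)) / (2 * 6/5) = 5/27 - 5*exp(-12*t/5)/27.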